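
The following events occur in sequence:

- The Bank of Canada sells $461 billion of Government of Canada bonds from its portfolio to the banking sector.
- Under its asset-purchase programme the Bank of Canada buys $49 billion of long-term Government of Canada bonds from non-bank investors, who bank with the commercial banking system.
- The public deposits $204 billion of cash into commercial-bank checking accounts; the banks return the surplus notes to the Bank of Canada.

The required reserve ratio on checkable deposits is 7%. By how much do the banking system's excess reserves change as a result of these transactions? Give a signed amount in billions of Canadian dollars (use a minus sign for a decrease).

OMO sale (to banks) $461 billion: reserves −$461B, deposits 0.
Asset purchase (from non-banks) $49 billion: reserves +$49B, deposits +$49B.
Currency deposit $204 billion: reserves +$204B, deposits +$204B.
Totals: Δreserves = −$208B, Δdeposits = +$253B.
Δrequired reserves = 7% × +$253B = +$17.71B.
Δexcess reserves = Δreserves − Δrequired = −$208B − (+$17.71B) = -$225.71 billion.

-$225.71 billion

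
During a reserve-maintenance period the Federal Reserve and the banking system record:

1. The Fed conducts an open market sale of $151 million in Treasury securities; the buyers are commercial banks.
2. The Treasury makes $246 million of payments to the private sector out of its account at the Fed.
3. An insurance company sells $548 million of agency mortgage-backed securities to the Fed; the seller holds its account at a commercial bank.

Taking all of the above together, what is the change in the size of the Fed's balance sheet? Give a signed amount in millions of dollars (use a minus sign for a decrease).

OMO sale (to banks) $151 million: a Fed asset is shed → −$151M.
Government spending $246 million: only the composition of liabilities changes → 0.
Asset purchase (from non-banks) $548 million: a Fed asset is acquired → +$548M.
Net: −151 + 0 + 548 = +$397 million.

+$397 million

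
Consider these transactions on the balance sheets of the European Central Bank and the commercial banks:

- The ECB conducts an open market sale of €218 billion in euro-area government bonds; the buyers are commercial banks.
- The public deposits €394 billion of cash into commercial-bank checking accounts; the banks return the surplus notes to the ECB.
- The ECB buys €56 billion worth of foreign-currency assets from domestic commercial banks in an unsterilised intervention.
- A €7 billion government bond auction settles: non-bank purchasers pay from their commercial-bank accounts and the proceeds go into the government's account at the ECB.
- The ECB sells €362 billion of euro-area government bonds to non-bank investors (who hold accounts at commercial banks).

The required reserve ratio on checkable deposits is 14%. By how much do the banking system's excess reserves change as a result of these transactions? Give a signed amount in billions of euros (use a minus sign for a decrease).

OMO sale (to banks) €218 billion: reserves −€218B, deposits 0.
Currency deposit €394 billion: reserves +€394B, deposits +€394B.
FX purchase €56 billion: reserves +€56B, deposits 0.
Government account inflow €7 billion: reserves −€7B, deposits −€7B.
Asset sale (to non-banks) €362 billion: reserves −€362B, deposits −€362B.
Totals: Δreserves = −€137B, Δdeposits = +€25B.
Δrequired reserves = 14% × +€25B = +€3.5B.
Δexcess reserves = Δreserves − Δrequired = −€137B − (+€3.5B) = -€140.5 billion.

-€140.5 billion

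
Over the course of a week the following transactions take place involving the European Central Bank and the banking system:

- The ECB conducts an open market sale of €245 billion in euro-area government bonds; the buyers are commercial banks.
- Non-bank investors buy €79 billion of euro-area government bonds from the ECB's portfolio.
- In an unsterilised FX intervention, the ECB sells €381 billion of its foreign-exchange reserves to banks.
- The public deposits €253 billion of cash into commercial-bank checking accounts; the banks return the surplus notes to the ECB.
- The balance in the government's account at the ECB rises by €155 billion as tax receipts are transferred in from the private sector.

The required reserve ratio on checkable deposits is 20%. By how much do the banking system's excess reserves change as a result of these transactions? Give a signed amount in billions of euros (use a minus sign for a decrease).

OMO sale (to banks) €245 billion: reserves −€245B, deposits 0.
Asset sale (to non-banks) €79 billion: reserves −€79B, deposits −€79B.
FX sale €381 billion: reserves −€381B, deposits 0.
Currency deposit €253 billion: reserves +€253B, deposits +€253B.
Government account inflow €155 billion: reserves −€155B, deposits −€155B.
Totals: Δreserves = −€607B, Δdeposits = +€19B.
Δrequired reserves = 20% × +€19B = +€3.8B.
Δexcess reserves = Δreserves − Δrequired = −€607B − (+€3.8B) = -€610.8 billion.

-€610.8 billion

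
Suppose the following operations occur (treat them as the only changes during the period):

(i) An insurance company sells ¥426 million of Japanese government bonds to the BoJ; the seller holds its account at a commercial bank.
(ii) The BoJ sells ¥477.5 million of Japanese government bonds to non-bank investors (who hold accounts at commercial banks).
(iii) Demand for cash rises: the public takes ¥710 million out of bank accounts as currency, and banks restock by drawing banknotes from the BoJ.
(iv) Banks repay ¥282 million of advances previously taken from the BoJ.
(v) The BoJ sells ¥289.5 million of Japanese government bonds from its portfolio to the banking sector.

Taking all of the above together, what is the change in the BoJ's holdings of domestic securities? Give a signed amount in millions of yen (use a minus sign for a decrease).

-¥341 million

Asset purchase (from non-banks) ¥426 million: securities added to the BoJ's portfolio → +¥426M.
Asset sale (to non-banks) ¥477.5 million: securities removed from the BoJ's portfolio → −¥477.5M.
Currency withdrawal ¥710 million: the BoJ's securities portfolio is untouched → 0.
Discount-window repayment ¥282 million: the BoJ's securities portfolio is untouched → 0.
OMO sale (to banks) ¥289.5 million: securities removed from the BoJ's portfolio → −¥289.5M.
Net: 426 − 477.5 + 0 + 0 − 289.5 = -¥341 million.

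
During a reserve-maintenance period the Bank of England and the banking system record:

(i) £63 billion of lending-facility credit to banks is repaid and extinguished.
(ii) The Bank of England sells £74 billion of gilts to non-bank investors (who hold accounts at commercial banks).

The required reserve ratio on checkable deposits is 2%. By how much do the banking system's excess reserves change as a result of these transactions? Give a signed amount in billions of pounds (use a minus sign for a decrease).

-£135.52 billion

Discount-window repayment £63 billion: reserves −£63B, deposits 0.
Asset sale (to non-banks) £74 billion: reserves −£74B, deposits −£74B.
Totals: Δreserves = −£137B, Δdeposits = −£74B.
Δrequired reserves = 2% × −£74B = −£1.48B.
Δexcess reserves = Δreserves − Δrequired = −£137B − (−£1.48B) = -£135.52 billion.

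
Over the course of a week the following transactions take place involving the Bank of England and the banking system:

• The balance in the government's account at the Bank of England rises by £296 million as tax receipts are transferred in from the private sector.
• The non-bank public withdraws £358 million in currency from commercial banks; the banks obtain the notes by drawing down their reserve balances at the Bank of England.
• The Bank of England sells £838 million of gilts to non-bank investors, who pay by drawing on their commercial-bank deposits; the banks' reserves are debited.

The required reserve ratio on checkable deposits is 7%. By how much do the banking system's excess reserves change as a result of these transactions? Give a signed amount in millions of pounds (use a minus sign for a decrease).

Government account inflow £296 million: reserves −£296M, deposits −£296M.
Currency withdrawal £358 million: reserves −£358M, deposits −£358M.
Asset sale (to non-banks) £838 million: reserves −£838M, deposits −£838M.
Totals: Δreserves = −£1492M, Δdeposits = −£1492M.
Δrequired reserves = 7% × −£1492M = −£104.44M.
Δexcess reserves = Δreserves − Δrequired = −£1492M − (−£104.44M) = -£1387.56 million.

-£1387.56 million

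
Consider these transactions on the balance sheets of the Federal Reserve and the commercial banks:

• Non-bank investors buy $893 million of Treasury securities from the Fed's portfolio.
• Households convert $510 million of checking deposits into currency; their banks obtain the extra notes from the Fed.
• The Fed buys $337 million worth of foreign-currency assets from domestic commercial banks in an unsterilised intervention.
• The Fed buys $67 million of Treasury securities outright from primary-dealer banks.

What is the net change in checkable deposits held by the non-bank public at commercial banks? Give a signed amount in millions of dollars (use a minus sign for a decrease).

Asset sale (to non-banks) $893 million: non-bank counterparties' bank balances fall → −$893M.
Currency withdrawal $510 million: non-bank counterparties' bank balances fall → −$510M.
FX purchase $337 million: the counterparty is a bank, so public deposits are unchanged → 0.
OMO purchase (from banks) $67 million: the counterparty is a bank, so public deposits are unchanged → 0.
Net: −893 − 510 + 0 + 0 = -$1403 million.

-$1403 million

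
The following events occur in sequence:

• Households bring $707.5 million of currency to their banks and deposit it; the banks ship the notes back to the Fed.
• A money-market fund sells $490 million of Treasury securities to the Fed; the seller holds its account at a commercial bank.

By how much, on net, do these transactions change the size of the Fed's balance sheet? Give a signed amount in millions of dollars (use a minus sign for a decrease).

Currency deposit $707.5 million: only the composition of liabilities changes → 0.
Asset purchase (from non-banks) $490 million: a Fed asset is acquired → +$490M.
Net: 0 + 490 = +$490 million.

+$490 million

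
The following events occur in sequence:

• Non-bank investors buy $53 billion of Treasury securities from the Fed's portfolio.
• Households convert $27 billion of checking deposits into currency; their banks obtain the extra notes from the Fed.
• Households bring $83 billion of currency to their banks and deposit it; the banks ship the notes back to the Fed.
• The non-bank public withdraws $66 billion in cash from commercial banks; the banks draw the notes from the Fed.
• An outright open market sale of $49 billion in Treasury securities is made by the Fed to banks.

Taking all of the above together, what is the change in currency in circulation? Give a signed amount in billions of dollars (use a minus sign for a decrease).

Asset sale (to non-banks) $53 billion: no currency enters or leaves circulation → 0.
Currency withdrawal $27 billion: notes leave the central bank → +$27B.
Currency deposit $83 billion: notes return to the central bank → −$83B.
Currency withdrawal $66 billion: notes leave the central bank → +$66B.
OMO sale (to banks) $49 billion: no currency enters or leaves circulation → 0.
Net: 0 + 27 − 83 + 66 + 0 = +$10 billion.

+$10 billion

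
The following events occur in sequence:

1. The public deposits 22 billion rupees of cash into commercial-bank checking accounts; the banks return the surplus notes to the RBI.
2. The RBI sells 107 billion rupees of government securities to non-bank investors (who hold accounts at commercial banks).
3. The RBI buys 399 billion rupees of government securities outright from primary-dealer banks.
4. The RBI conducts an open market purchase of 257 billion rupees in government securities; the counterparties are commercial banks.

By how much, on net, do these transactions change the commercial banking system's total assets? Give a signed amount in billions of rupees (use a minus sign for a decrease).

-85 billion

Currency deposit 22 billion rupees: bank balance sheets expand → +22B.
Asset sale (to non-banks) 107 billion rupees: bank balance sheets shrink → −107B.
OMO purchase (from banks) 399 billion rupees: just an asset swap on bank balance sheets → 0.
OMO purchase (from banks) 257 billion rupees: just an asset swap on bank balance sheets → 0.
Net: 22 − 107 + 0 + 0 = -85 billion.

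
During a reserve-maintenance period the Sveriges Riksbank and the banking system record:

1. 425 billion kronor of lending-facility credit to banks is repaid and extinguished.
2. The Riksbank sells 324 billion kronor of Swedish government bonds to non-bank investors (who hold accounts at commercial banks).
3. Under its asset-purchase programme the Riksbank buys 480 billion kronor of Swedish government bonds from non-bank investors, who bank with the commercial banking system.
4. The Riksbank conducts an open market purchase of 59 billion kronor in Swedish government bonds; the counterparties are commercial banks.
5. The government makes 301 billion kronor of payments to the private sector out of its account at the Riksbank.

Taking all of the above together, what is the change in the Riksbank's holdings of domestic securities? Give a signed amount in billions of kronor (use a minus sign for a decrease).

Discount-window repayment 425 billion kronor: the Riksbank's securities portfolio is untouched → 0.
Asset sale (to non-banks) 324 billion kronor: securities removed from the Riksbank's portfolio → −324B.
Asset purchase (from non-banks) 480 billion kronor: securities added to the Riksbank's portfolio → +480B.
OMO purchase (from banks) 59 billion kronor: securities added to the Riksbank's portfolio → +59B.
Government spending 301 billion kronor: the Riksbank's securities portfolio is untouched → 0.
Net: 0 − 324 + 480 + 59 + 0 = +215 billion.

+215 billion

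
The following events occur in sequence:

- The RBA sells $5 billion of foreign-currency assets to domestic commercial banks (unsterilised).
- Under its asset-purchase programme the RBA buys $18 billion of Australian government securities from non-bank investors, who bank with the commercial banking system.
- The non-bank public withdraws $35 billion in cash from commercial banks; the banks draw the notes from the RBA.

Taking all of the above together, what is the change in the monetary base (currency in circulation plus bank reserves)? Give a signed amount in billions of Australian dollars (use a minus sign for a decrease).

FX sale $5 billion: RBA balance sheet contracts → −$5B.
Asset purchase (from non-banks) $18 billion: RBA balance sheet expands → +$18B.
Currency withdrawal $35 billion: just a shift between currency and reserves — both are base money → 0.
Net: −5 + 18 + 0 = +$13 billion.

+$13 billion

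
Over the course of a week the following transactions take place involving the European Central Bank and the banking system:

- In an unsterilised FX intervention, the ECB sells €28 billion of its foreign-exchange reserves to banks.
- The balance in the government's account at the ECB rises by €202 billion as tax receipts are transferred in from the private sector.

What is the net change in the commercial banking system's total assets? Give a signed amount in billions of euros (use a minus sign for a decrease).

-€202 billion

FX sale €28 billion: just an asset swap on bank balance sheets → 0.
Government account inflow €202 billion: bank balance sheets shrink → −€202B.
Net: 0 − 202 = -€202 billion.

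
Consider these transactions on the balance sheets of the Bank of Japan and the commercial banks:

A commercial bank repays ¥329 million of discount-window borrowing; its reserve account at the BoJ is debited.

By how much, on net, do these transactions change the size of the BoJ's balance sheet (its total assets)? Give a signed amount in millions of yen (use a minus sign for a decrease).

Discount-window repayment ¥329 million: a BoJ asset is shed → −¥329M.

-¥329 million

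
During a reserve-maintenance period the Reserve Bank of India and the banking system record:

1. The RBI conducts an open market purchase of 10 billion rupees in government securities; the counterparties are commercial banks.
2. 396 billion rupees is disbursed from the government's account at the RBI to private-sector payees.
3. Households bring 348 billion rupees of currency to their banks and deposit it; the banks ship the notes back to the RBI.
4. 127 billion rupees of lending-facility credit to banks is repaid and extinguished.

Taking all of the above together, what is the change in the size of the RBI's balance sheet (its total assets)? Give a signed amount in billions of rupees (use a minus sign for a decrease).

OMO purchase (from banks) 10 billion rupees: an RBI asset is acquired → +10B.
Government spending 396 billion rupees: only the composition of liabilities changes → 0.
Currency deposit 348 billion rupees: only the composition of liabilities changes → 0.
Discount-window repayment 127 billion rupees: an RBI asset is shed → −127B.
Net: 10 + 0 + 0 − 127 = -117 billion.

-117 billion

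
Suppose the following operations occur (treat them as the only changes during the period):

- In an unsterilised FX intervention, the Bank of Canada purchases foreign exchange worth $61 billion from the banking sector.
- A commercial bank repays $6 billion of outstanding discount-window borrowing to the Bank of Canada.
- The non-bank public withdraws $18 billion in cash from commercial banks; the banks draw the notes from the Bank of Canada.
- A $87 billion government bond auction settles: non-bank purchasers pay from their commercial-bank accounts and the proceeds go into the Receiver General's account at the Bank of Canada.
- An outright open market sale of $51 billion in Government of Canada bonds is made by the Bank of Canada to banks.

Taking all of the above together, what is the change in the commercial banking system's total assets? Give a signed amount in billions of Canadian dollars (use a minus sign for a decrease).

-$111 billion

FX purchase $61 billion: just an asset swap on bank balance sheets → 0.
Discount-window repayment $6 billion: bank balance sheets shrink → −$6B.
Currency withdrawal $18 billion: bank balance sheets shrink → −$18B.
Government account inflow $87 billion: bank balance sheets shrink → −$87B.
OMO sale (to banks) $51 billion: just an asset swap on bank balance sheets → 0.
Net: 0 − 6 − 18 − 87 + 0 = -$111 billion.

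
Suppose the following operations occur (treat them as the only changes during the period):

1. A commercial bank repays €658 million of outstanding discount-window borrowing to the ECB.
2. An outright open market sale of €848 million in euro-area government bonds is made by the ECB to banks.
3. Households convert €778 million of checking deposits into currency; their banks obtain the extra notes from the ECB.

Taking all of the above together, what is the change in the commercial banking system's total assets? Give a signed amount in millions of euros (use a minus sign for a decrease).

Discount-window repayment €658 million: bank balance sheets shrink → −€658M.
OMO sale (to banks) €848 million: just an asset swap on bank balance sheets → 0.
Currency withdrawal €778 million: bank balance sheets shrink → −€778M.
Net: −658 + 0 − 778 = -€1436 million.

-€1436 million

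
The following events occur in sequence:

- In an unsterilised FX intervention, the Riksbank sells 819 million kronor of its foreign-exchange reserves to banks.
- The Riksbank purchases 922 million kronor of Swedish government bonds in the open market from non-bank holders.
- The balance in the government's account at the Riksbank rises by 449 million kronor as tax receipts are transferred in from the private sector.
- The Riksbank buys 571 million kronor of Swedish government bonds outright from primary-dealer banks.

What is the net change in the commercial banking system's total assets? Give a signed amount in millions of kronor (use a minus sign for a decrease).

Riksbank balance sheet:
  Assets:      Securities +1493M, Foreign assets −819M
  Liabilities: Bank reserves +225M, Government deposits +449M
Commercial banking system:
  Assets:      Reserves at CB +225M, Securities −571M, Foreign assets +819M
  Liabilities: Checkable deposits +473M
Change in total bank assets = +473 million.

+473 million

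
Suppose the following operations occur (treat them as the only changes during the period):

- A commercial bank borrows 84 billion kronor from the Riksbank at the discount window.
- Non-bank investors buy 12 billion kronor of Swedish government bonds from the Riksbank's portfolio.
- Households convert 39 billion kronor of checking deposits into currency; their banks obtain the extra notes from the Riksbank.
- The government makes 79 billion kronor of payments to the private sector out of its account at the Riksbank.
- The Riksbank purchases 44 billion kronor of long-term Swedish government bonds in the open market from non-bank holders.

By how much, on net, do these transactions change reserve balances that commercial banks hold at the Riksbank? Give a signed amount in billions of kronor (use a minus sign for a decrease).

Discount-window loan 84 billion kronor: the loan is credited to the bank's reserve account → +84B.
Asset sale (to non-banks) 12 billion kronor: the non-bank buyers' banks settle from reserves → −12B.
Currency withdrawal 39 billion kronor: banks swap reserves for currency → −39B.
Government spending 79 billion kronor: government payments flow into bank reserve accounts → +79B.
Asset purchase (from non-banks) 44 billion kronor: the Riksbank pays by crediting reserve accounts → +44B.
Net: 84 − 12 − 39 + 79 + 44 = +156 billion.

+156 billion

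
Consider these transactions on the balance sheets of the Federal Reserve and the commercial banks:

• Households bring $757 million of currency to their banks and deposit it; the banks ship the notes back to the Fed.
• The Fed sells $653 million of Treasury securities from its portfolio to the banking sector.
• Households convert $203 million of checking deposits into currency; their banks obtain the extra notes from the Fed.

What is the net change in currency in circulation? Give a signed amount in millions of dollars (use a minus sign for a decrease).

-$554 million

Currency deposit $757 million: notes return to the central bank → −$757M.
OMO sale (to banks) $653 million: no currency enters or leaves circulation → 0.
Currency withdrawal $203 million: notes leave the central bank → +$203M.
Net: −757 + 0 + 203 = -$554 million.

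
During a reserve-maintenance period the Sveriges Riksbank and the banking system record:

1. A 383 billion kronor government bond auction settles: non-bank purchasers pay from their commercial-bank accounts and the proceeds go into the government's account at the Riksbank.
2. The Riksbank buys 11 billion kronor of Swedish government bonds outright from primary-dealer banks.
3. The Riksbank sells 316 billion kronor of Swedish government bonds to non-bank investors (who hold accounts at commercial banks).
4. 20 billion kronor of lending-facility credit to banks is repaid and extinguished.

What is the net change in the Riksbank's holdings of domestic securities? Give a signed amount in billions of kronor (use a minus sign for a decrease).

Government account inflow 383 billion kronor: the Riksbank's securities portfolio is untouched → 0.
OMO purchase (from banks) 11 billion kronor: securities added to the Riksbank's portfolio → +11B.
Asset sale (to non-banks) 316 billion kronor: securities removed from the Riksbank's portfolio → −316B.
Discount-window repayment 20 billion kronor: the Riksbank's securities portfolio is untouched → 0.
Net: 0 + 11 − 316 + 0 = -305 billion.

-305 billion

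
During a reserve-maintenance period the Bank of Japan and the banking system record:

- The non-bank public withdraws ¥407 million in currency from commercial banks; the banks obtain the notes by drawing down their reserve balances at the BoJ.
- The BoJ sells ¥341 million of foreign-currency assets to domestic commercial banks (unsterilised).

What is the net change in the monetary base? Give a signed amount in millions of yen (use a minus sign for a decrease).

BoJ balance sheet:
  Assets:      Foreign assets −¥341M
  Liabilities: Bank reserves −¥748M, Currency in circulation +¥407M
Commercial banking system:
  Assets:      Reserves at CB −¥748M, Foreign assets +¥341M
  Liabilities: Checkable deposits −¥407M
Monetary base = currency + reserves: +¥407M + (−¥748M) = -¥341 million.

-¥341 million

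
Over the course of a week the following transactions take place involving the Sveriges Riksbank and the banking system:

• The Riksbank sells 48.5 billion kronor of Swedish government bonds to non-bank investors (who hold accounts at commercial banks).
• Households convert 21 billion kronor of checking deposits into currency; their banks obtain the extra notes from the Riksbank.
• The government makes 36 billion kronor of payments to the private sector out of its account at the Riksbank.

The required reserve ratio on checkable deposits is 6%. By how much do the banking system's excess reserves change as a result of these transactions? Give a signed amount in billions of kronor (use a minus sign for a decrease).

Asset sale (to non-banks) 48.5 billion kronor: reserves −48.5B, deposits −48.5B.
Currency withdrawal 21 billion kronor: reserves −21B, deposits −21B.
Government spending 36 billion kronor: reserves +36B, deposits +36B.
Totals: Δreserves = −33.5B, Δdeposits = −33.5B.
Δrequired reserves = 6% × −33.5B = −2.01B.
Δexcess reserves = Δreserves − Δrequired = −33.5B − (−2.01B) = -31.49 billion.

-31.49 billion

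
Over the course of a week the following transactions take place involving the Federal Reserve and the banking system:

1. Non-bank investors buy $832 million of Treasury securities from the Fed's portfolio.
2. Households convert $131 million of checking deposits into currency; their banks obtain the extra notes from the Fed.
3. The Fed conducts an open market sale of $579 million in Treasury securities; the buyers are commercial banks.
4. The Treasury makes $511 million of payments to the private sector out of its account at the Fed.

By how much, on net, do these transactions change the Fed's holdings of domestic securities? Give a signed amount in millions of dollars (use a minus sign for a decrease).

-$1411 million

Asset sale (to non-banks) $832 million: securities removed from the Fed's portfolio → −$832M.
Currency withdrawal $131 million: the Fed's securities portfolio is untouched → 0.
OMO sale (to banks) $579 million: securities removed from the Fed's portfolio → −$579M.
Government spending $511 million: the Fed's securities portfolio is untouched → 0.
Net: −832 + 0 − 579 + 0 = -$1411 million.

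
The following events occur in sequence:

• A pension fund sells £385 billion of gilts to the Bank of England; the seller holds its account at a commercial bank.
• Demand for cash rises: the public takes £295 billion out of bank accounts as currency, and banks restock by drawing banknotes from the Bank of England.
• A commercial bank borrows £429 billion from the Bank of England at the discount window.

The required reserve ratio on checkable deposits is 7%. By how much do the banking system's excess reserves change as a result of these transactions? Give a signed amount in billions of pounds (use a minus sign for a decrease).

Asset purchase (from non-banks) £385 billion: reserves +£385B, deposits +£385B.
Currency withdrawal £295 billion: reserves −£295B, deposits −£295B.
Discount-window loan £429 billion: reserves +£429B, deposits 0.
Totals: Δreserves = +£519B, Δdeposits = +£90B.
Δrequired reserves = 7% × +£90B = +£6.3B.
Δexcess reserves = Δreserves − Δrequired = +£519B − (+£6.3B) = +£512.7 billion.

+£512.7 billion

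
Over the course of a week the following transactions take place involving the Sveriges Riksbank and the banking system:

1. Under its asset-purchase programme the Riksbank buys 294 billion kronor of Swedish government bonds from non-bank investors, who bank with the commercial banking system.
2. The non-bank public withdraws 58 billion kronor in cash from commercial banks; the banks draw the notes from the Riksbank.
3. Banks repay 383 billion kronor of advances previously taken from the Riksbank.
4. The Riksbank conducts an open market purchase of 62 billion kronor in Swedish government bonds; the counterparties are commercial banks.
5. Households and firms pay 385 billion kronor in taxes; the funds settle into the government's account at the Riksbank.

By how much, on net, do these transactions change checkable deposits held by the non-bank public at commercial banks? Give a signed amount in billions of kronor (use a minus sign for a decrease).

-149 billion

Asset purchase (from non-banks) 294 billion kronor: non-bank counterparties' bank balances rise → +294B.
Currency withdrawal 58 billion kronor: non-bank counterparties' bank balances fall → −58B.
Discount-window repayment 383 billion kronor: the counterparty is a bank, so public deposits are unchanged → 0.
OMO purchase (from banks) 62 billion kronor: the counterparty is a bank, so public deposits are unchanged → 0.
Government account inflow 385 billion kronor: non-bank counterparties' bank balances fall → −385B.
Net: 294 − 58 + 0 + 0 − 385 = -149 billion.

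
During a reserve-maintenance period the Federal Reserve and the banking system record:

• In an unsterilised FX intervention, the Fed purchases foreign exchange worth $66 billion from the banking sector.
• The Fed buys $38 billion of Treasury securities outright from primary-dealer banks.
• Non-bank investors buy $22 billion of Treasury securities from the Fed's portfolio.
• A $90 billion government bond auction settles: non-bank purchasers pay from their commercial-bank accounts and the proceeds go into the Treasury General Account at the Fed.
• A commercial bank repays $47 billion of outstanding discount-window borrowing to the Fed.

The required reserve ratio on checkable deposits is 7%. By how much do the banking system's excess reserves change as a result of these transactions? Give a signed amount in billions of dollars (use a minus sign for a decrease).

FX purchase $66 billion: reserves +$66B, deposits 0.
OMO purchase (from banks) $38 billion: reserves +$38B, deposits 0.
Asset sale (to non-banks) $22 billion: reserves −$22B, deposits −$22B.
Government account inflow $90 billion: reserves −$90B, deposits −$90B.
Discount-window repayment $47 billion: reserves −$47B, deposits 0.
Totals: Δreserves = −$55B, Δdeposits = −$112B.
Δrequired reserves = 7% × −$112B = −$7.84B.
Δexcess reserves = Δreserves − Δrequired = −$55B − (−$7.84B) = -$47.16 billion.

-$47.16 billion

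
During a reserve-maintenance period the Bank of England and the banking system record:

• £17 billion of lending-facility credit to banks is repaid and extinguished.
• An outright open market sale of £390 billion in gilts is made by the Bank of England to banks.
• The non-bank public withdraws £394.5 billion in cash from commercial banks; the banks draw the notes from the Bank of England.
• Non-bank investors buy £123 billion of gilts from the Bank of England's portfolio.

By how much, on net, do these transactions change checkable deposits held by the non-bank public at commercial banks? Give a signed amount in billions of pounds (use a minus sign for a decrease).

Bank of England balance sheet:
  Assets:      Securities −£513B, Loans to banks −£17B
  Liabilities: Bank reserves −£924.5B, Currency in circulation +£394.5B
Commercial banking system:
  Assets:      Reserves at CB −£924.5B, Securities +£390B
  Liabilities: Checkable deposits −£517.5B, Borrowings from CB −£17B
So the change in checkable deposits held by the non-bank public at commercial banks is -£517.5 billion.

-£517.5 billion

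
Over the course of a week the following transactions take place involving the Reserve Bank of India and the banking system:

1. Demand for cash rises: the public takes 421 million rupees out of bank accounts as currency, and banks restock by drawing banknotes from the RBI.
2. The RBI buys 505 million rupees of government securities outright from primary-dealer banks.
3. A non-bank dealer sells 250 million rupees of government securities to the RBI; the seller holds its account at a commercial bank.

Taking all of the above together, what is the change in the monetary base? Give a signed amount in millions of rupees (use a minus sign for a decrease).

+755 million

Currency withdrawal 421 million rupees: just a shift between currency and reserves — both are base money → 0.
OMO purchase (from banks) 505 million rupees: RBI balance sheet expands → +505M.
Asset purchase (from non-banks) 250 million rupees: RBI balance sheet expands → +250M.
Net: 0 + 505 + 250 = +755 million.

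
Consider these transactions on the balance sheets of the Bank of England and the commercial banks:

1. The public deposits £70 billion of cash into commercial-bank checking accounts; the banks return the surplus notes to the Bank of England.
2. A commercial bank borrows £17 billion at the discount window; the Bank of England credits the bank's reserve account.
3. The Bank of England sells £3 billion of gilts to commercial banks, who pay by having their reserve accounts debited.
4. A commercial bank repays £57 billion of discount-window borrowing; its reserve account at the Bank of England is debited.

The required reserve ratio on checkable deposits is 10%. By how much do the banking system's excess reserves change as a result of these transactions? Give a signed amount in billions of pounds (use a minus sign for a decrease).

Currency deposit £70 billion: reserves +£70B, deposits +£70B.
Discount-window loan £17 billion: reserves +£17B, deposits 0.
OMO sale (to banks) £3 billion: reserves −£3B, deposits 0.
Discount-window repayment £57 billion: reserves −£57B, deposits 0.
Totals: Δreserves = +£27B, Δdeposits = +£70B.
Δrequired reserves = 10% × +£70B = +£7B.
Δexcess reserves = Δreserves − Δrequired = +£27B − (+£7B) = +£20 billion.

+£20 billion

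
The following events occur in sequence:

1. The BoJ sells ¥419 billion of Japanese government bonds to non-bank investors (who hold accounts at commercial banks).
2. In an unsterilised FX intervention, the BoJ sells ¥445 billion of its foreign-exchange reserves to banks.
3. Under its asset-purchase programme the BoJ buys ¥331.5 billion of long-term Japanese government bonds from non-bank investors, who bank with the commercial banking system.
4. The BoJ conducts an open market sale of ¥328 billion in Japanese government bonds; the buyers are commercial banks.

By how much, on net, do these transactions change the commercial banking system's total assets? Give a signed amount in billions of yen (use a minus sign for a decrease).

Asset sale (to non-banks) ¥419 billion: bank balance sheets shrink → −¥419B.
FX sale ¥445 billion: just an asset swap on bank balance sheets → 0.
Asset purchase (from non-banks) ¥331.5 billion: bank balance sheets expand → +¥331.5B.
OMO sale (to banks) ¥328 billion: just an asset swap on bank balance sheets → 0.
Net: −419 + 0 + 331.5 + 0 = -¥87.5 billion.

-¥87.5 billion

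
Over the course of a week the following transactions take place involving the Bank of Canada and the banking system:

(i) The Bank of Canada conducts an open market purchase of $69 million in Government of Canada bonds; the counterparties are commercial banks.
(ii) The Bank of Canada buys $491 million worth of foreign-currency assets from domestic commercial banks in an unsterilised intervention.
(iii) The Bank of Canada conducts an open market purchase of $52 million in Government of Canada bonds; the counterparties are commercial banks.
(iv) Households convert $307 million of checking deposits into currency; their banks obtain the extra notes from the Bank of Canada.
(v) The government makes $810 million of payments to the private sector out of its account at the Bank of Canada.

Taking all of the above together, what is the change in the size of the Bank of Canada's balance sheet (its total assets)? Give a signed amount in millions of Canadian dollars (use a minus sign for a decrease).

+$612 million

OMO purchase (from banks) $69 million: a Bank of Canada asset is acquired → +$69M.
FX purchase $491 million: a Bank of Canada asset is acquired → +$491M.
OMO purchase (from banks) $52 million: a Bank of Canada asset is acquired → +$52M.
Currency withdrawal $307 million: only the composition of liabilities changes → 0.
Government spending $810 million: only the composition of liabilities changes → 0.
Net: 69 + 491 + 52 + 0 + 0 = +$612 million.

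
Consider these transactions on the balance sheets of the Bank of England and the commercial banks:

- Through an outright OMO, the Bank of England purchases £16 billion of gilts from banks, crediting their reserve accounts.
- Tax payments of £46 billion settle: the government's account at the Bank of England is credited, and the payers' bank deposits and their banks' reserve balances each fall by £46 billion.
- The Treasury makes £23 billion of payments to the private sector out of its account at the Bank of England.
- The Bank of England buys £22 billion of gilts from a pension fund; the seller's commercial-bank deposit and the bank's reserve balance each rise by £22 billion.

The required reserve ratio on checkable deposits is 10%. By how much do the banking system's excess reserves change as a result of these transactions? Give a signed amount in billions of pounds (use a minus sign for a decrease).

OMO purchase (from banks) £16 billion: reserves +£16B, deposits 0.
Government account inflow £46 billion: reserves −£46B, deposits −£46B.
Government spending £23 billion: reserves +£23B, deposits +£23B.
Asset purchase (from non-banks) £22 billion: reserves +£22B, deposits +£22B.
Totals: Δreserves = +£15B, Δdeposits = −£1B.
Δrequired reserves = 10% × −£1B = −£0.1B.
Δexcess reserves = Δreserves − Δrequired = +£15B − (−£0.1B) = +£15.1 billion.

+£15.1 billion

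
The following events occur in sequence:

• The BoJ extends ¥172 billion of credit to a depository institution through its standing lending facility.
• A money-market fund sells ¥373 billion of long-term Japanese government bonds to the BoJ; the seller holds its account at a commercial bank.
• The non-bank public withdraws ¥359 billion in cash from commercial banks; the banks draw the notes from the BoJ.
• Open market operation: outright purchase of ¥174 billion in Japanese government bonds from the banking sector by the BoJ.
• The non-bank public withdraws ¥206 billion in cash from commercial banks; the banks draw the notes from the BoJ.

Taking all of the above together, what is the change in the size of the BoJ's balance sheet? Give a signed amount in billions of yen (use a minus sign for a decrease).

BoJ balance sheet:
  Assets:      Securities +¥547B, Loans to banks +¥172B
  Liabilities: Bank reserves +¥154B, Currency in circulation +¥565B
Commercial banking system:
  Assets:      Reserves at CB +¥154B, Securities −¥174B
  Liabilities: Checkable deposits −¥192B, Borrowings from CB +¥172B
Change in total BoJ assets = +¥719 billion.

+¥719 billion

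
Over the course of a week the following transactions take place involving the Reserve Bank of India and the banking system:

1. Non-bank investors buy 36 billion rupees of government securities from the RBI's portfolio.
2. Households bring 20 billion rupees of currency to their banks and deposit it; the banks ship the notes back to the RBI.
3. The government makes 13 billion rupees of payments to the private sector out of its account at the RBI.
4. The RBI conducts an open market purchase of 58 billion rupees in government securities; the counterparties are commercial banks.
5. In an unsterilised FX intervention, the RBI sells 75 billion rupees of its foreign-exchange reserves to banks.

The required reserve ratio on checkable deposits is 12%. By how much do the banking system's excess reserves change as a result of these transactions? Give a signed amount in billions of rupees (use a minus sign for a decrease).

-19.64 billion

Asset sale (to non-banks) 36 billion rupees: reserves −36B, deposits −36B.
Currency deposit 20 billion rupees: reserves +20B, deposits +20B.
Government spending 13 billion rupees: reserves +13B, deposits +13B.
OMO purchase (from banks) 58 billion rupees: reserves +58B, deposits 0.
FX sale 75 billion rupees: reserves −75B, deposits 0.
Totals: Δreserves = −20B, Δdeposits = −3B.
Δrequired reserves = 12% × −3B = −0.36B.
Δexcess reserves = Δreserves − Δrequired = −20B − (−0.36B) = -19.64 billion.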